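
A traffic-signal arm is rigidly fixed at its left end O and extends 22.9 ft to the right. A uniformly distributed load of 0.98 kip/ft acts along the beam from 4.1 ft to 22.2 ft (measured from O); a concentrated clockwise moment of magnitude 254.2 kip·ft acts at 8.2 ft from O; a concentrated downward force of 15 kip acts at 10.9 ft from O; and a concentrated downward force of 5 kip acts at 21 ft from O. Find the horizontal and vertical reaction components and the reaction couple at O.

Resultant of the distributed load: 0.98 × 18.1 = 17.738 kip at 13.15 ft from O.
ΣF_x = 0: O_x = 0.
ΣF_y = 0: O_y − 0.98·18.1 − 15 − 5 = 0 → O_y = 37.74 kip.
ΣM about O: M_O − (0.98·18.1)·13.15 − 254.2 − 15·10.9 − 5·21 = 0 → M_O = 756.0 kip·ft.

O_x = 0, O_y = 37.74 kip, M_O = 756.0 kip·ft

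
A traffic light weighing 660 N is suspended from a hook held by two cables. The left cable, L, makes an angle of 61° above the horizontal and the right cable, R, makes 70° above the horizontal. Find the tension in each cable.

ΣF_x = 0: −T_L·cos61° + T_R·cos70° = 0 → T_R = 1.41749·T_L.
ΣF_y = 0: T_L·sin61° + T_R·sin70° = 660.
Substitute: T_L·(0.87462 + 1.41749·0.939693) = 660 → T_L = 299.099 ≈ 299.1 N.
Then T_R = 1.41749 × 299.099 = 424.0 N.

T_L = 299.1 N, T_R = 424.0 N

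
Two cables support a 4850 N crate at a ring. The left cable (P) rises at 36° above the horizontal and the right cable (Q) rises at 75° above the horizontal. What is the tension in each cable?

ΣF_x = 0: −T_P·cos36° + T_Q·cos75° = 0 → T_Q = 3.1258·T_P.
ΣF_y = 0: T_P·sin36° + T_Q·sin75° = 4850.
Substitute: T_P·(0.587785 + 3.1258·0.965926) = 4850 → T_P = 1344.58 ≈ 1345 N.
Then T_Q = 3.1258 × 1344.58 = 4203 N.

T_P = 1345 N, T_Q = 4203 N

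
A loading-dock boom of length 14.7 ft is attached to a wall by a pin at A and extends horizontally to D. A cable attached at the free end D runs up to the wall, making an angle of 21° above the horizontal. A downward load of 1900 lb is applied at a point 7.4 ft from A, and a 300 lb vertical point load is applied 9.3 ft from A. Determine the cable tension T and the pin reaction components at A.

T = 3199 lb, A_x = 2986 lb, A_y = 1054 lb

ΣM about A: T·sin21°·14.7 − 1900·7.4 − 300·9.3 = 0 → T = 16850/(14.7·0.358368) = 3198.55 ≈ 3199 lb.
ΣF_x = 0: A_x − T·cos21° = 0 → A_x = 3198.55 × 0.93358 = 2986 lb.
ΣF_y = 0: A_y + T·sin21° − 1900 − 300 = 0 → A_y = 2200 − 3198.55 × 0.358368 = 1054 lb.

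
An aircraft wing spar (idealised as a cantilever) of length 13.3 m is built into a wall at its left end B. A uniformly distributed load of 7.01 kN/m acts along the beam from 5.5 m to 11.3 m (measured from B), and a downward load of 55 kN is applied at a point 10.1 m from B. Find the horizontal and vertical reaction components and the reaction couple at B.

Resultant of the distributed load: 7.01 × 5.8 = 40.658 kN at 8.4 m from B.
ΣF_x = 0: B_x = 0.
ΣF_y = 0: B_y − 7.01·5.8 − 55 = 0 → B_y = 95.66 kN.
ΣM about B: M_B − (7.01·5.8)·8.4 − 55·10.1 = 0 → M_B = 897.0 kN·m.

B_x = 0, B_y = 95.66 kN, M_B = 897.0 kN·m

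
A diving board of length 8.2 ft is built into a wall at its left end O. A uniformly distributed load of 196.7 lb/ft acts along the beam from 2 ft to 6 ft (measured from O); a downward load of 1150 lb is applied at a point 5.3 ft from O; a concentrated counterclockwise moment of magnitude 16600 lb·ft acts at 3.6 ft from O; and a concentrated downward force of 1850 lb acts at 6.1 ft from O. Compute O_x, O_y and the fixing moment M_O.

O_x = 0, O_y = 3787 lb, M_O = 3927 lb·ft

Resultant of the distributed load: 196.7 × 4 = 786.8 lb at 4 ft from O.
ΣF_x = 0: O_x = 0.
ΣF_y = 0: O_y − 196.7·4 − 1150 − 1850 = 0 → O_y = 3787 lb.
ΣM about O: M_O − (196.7·4)·4 − 1150·5.3 + 16600 − 1850·6.1 = 0 → M_O = 3927 lb·ft.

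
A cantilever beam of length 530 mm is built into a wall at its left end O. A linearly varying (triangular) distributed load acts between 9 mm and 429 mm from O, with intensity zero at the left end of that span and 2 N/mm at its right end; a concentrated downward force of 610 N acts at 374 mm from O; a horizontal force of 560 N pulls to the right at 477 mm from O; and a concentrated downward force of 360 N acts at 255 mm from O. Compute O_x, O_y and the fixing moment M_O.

O_x = -560.0 N, O_y = 1390 N, M_O = 441300 N·mm

Resultant of the triangular load: ½ × 2 × 420 = 420 N, acting at 289 mm from O (one-third of the span from the peak).
ΣF_x = 0: O_x + 560 = 0 → O_x = -560.0 N.
ΣF_y = 0: O_y − ½·2·420 − 610 − 360 = 0 → O_y = 1390 N.
ΣM about O: M_O − (½·2·420)·289 − 610·374 − 360·255 = 0 → M_O = 441300 N·mm.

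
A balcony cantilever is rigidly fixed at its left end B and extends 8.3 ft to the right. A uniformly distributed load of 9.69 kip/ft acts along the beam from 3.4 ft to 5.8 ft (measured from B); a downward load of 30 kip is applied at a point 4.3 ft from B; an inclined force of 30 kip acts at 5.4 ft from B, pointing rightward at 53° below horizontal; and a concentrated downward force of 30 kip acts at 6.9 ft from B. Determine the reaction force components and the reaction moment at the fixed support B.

B_x = -18.05 kip, B_y = 107.2 kip, M_B = 572.4 kip·ft

Resultant of the distributed load: 9.69 × 2.4 = 23.256 kip at 4.6 ft from B.
ΣF_x = 0: B_x + 30·cos53° = 0 → B_x = -18.05 kip.
ΣF_y = 0: B_y − 9.69·2.4 − 30 − 30·sin53° − 30 = 0 → B_y = 107.2 kip.
ΣM about B: M_B − (9.69·2.4)·4.6 − 30·4.3 − 30·sin53°·5.4 − 30·6.9 = 0 → M_B = 572.4 kip·ft.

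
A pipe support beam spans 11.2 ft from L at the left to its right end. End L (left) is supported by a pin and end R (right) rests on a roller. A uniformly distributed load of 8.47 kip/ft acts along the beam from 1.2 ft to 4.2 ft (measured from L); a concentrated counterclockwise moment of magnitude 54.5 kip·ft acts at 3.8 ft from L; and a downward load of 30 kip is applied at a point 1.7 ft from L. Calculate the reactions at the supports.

Resultant of the distributed load: 8.47 × 3 = 25.41 kip at 2.7 ft from L.
ΣM about L: R_y·11.2 − (8.47·3)·2.7 + 54.5 − 30·1.7 = 0 → R_y = 65.107/11.2 = 5.81313 ≈ 5.813 kip.
ΣF_y = 0: L_y + 5.81313 − 8.47·3 − 30 = 0 → L_y = 49.60 kip.
ΣF_x = 0: no horizontal applied forces, so L_x = 0.

L_x = 0, L_y = 49.60 kip, R_y = 5.813 kip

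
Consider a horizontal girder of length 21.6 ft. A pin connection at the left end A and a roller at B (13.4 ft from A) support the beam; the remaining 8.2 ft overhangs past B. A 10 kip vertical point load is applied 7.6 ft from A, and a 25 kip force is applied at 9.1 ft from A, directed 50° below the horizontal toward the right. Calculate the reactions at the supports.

A_x = -16.07 kip, A_y = 10.47 kip, B_y = 18.68 kip

Moments about A: B_y·13.4 − 10·7.6 − 25·sin50°·9.1 = 0 → B_y = 250.275/13.4 = 18.6772 ≈ 18.68 kip.
ΣF_y = 0: A_y + 18.6772 − 10 − 25·sin50° = 0 → A_y = 10.47 kip.
ΣF_x = 0: A_x + 25·cos50° = 0 → A_x = -16.07 kip.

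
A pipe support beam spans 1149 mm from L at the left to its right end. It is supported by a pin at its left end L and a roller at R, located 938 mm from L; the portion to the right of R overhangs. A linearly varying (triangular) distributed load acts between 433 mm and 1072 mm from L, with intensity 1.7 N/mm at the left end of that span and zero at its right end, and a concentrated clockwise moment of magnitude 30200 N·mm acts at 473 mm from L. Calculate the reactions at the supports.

Resultant of the triangular load: ½ × 1.7 × 639 = 543.15 N, acting at 646 mm from L (one-third of the span from the peak).
ΣM about L: R_y·938 − (½·1.7·639)·646 − 30200 = 0 → R_y = 381074.9/938 = 406.263 ≈ 406.3 N.
ΣF_y = 0: L_y + 406.263 − ½·1.7·639 = 0 → L_y = 136.9 N.
ΣF_x = 0: no horizontal applied forces, so L_x = 0.

L_x = 0, L_y = 136.9 N, R_y = 406.3 N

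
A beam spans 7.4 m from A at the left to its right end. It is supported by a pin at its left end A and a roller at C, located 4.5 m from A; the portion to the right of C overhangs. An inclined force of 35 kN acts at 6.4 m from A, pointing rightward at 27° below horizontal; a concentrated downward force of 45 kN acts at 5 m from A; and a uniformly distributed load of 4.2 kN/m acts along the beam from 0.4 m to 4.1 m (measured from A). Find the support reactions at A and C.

Resultant of the distributed load: 4.2 × 3.7 = 15.54 kN at 2.25 m from A.
Taking moments about A: C_y·4.5 − 35·sin27°·6.4 − 45·5 − (4.2·3.7)·2.25 = 0 → C_y = 361.659/4.5 = 80.3687 ≈ 80.37 kN.
ΣF_y = 0: A_y + 80.3687 − 35·sin27° − 45 − 4.2·3.7 = 0 → A_y = -3.939 kN.
ΣF_x = 0: A_x + 35·cos27° = 0 → A_x = -31.19 kN.

A_x = -31.19 kN, A_y = -3.939 kN, C_y = 80.37 kN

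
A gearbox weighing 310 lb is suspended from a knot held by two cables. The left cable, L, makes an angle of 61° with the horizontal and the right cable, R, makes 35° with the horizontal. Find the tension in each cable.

ΣF_x = 0: −T_L·cos61° + T_R·cos35° = 0 → T_R = 0.591843·T_L.
ΣF_y = 0: T_L·sin61° + T_R·sin35° = 310.
Substitute: T_L·(0.87462 + 0.591843·0.573576) = 310 → T_L = 255.336 ≈ 255.3 lb.
Then T_R = 0.591843 × 255.336 = 151.1 lb.

T_L = 255.3 lb, T_R = 151.1 lb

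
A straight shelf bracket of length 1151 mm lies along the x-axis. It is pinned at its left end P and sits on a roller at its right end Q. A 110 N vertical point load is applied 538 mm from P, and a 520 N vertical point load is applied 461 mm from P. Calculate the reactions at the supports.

ΣM about P: Q_y·1151 − 110·538 − 520·461 = 0 → Q_y = 298900/1151 = 259.687 ≈ 259.7 N.
ΣF_y = 0: P_y + 259.687 − 110 − 520 = 0 → P_y = 370.3 N.
ΣF_x = 0: no horizontal applied forces, so P_x = 0.

P_x = 0, P_y = 370.3 N, Q_y = 259.7 N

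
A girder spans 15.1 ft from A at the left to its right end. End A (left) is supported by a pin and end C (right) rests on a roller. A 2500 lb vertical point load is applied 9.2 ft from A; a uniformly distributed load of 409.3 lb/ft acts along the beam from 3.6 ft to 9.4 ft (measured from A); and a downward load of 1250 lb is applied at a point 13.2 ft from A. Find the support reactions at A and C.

A_x = 0, A_y = 2486 lb, C_y = 3638 lb

Resultant of the distributed load: 409.3 × 5.8 = 2373.94 lb at 6.5 ft from A.
ΣM about A: C_y·15.1 − 2500·9.2 − (409.3·5.8)·6.5 − 1250·13.2 = 0 → C_y = 54930.61/15.1 = 3637.79 ≈ 3638 lb.
ΣF_y = 0: A_y + 3637.79 − 2500 − 409.3·5.8 − 1250 = 0 → A_y = 2486 lb.
ΣF_x = 0: no horizontal applied forces, so A_x = 0.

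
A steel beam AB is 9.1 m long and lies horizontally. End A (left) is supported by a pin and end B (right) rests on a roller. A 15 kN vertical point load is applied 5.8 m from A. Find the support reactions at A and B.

A_x = 0, A_y = 5.440 kN, B_y = 9.560 kN

ΣM about A: B_y·9.1 − 15·5.8 = 0 → B_y = 87/9.1 = 9.56044 ≈ 9.560 kN.
ΣF_y = 0: A_y + 9.56044 − 15 = 0 → A_y = 5.440 kN.
ΣF_x = 0: no horizontal applied forces, so A_x = 0.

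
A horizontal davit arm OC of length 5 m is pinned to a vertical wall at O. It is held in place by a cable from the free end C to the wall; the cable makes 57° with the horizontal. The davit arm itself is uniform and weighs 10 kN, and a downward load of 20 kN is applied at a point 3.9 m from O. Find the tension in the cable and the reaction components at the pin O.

ΣM about O: T·sin57°·5 − 10·2.5 − 20·3.9 = 0 → T = 103/(5·0.838671) = 24.5627 ≈ 24.56 kN.
ΣF_x = 0: O_x − T·cos57° = 0 → O_x = 24.5627 × 0.544639 = 13.38 kN.
ΣF_y = 0: O_y + T·sin57° − 10 − 20 = 0 → O_y = 30 − 24.5627 × 0.838671 = 9.400 kN.

T = 24.56 kN, O_x = 13.38 kN, O_y = 9.400 kN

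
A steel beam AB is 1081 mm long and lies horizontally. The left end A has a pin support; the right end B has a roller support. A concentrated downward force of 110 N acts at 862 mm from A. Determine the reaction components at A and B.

A_x = 0, A_y = 22.28 N, B_y = 87.72 N

Taking moments about A: B_y·1081 − 110·862 = 0 → B_y = 94820/1081 = 87.7151 ≈ 87.72 N.
ΣF_y = 0: A_y + 87.7151 − 110 = 0 → A_y = 22.28 N.
ΣF_x = 0: no horizontal applied forces, so A_x = 0.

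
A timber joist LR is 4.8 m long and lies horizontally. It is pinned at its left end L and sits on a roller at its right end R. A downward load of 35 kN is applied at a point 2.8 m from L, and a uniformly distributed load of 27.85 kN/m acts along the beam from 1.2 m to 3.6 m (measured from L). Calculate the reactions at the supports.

L_x = 0, L_y = 48.00 kN, R_y = 53.84 kN

Resultant of the distributed load: 27.85 × 2.4 = 66.84 kN at 2.4 m from L.
Taking moments about L: R_y·4.8 − 35·2.8 − (27.85·2.4)·2.4 = 0 → R_y = 258.416/4.8 = 53.8367 ≈ 53.84 kN.
ΣF_y = 0: L_y + 53.8367 − 35 − 27.85·2.4 = 0 → L_y = 48.00 kN.
ΣF_x = 0: no horizontal applied forces, so L_x = 0.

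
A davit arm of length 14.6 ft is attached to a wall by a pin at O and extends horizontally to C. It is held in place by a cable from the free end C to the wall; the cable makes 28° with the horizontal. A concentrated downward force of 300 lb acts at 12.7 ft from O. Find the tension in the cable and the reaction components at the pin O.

T = 555.9 lb, O_x = 490.8 lb, O_y = 39.04 lb

ΣM about O: T·sin28°·14.6 − 300·12.7 = 0 → T = 3810/(14.6·0.469472) = 555.856 ≈ 555.9 lb.
ΣF_x = 0: O_x − T·cos28° = 0 → O_x = 555.856 × 0.882948 = 490.8 lb.
ΣF_y = 0: O_y + T·sin28° − 300 = 0 → O_y = 300 − 555.856 × 0.469472 = 39.04 lb.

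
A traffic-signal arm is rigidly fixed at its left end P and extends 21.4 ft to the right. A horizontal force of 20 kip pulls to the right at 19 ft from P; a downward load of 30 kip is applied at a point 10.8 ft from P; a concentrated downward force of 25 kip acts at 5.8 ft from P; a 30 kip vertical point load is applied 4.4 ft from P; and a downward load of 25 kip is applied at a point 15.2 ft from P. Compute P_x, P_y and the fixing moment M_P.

P_x = -20.00 kip, P_y = 110.0 kip, M_P = 981.0 kip·ft

ΣF_x = 0: P_x + 20 = 0 → P_x = -20.00 kip.
ΣF_y = 0: P_y − 30 − 25 − 30 − 25 = 0 → P_y = 110.0 kip.
ΣM about P: M_P − 30·10.8 − 25·5.8 − 30·4.4 − 25·15.2 = 0 → M_P = 981.0 kip·ft.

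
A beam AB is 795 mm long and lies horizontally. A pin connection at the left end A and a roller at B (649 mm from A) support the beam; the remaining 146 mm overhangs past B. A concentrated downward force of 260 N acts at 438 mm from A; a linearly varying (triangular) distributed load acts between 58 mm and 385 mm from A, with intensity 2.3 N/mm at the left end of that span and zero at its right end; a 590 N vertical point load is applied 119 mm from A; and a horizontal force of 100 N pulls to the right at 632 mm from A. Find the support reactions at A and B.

Resultant of the triangular load: ½ × 2.3 × 327 = 376.05 N, acting at 167 mm from A (one-third of the span from the peak).
Taking moments about A: B_y·649 − 260·438 − (½·2.3·327)·167 − 590·119 = 0 → B_y = 246890.35/649 = 380.417 ≈ 380.4 N.
ΣF_y = 0: A_y + 380.417 − 260 − ½·2.3·327 − 590 = 0 → A_y = 845.6 N.
ΣF_x = 0: A_x + 100 = 0 → A_x = -100.0 N.

A_x = -100.0 N, A_y = 845.6 N, B_y = 380.4 N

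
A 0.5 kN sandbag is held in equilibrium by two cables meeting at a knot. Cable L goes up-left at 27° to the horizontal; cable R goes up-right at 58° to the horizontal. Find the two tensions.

T_L = 0.2660 kN, T_R = 0.4472 kN

ΣF_x = 0: −T_L·cos27° + T_R·cos58° = 0 → T_R = 1.6814·T_L.
ΣF_y = 0: T_L·sin27° + T_R·sin58° = 0.5.
Substitute: T_L·(0.45399 + 1.6814·0.848048) = 0.5 → T_L = 0.265972 ≈ 0.2660 kN.
Then T_R = 1.6814 × 0.265972 = 0.4472 kN.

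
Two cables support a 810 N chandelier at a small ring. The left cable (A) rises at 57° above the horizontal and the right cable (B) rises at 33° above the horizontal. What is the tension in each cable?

T_A = 679.3 N, T_B = 441.2 N

ΣF_x = 0: −T_A·cos57° + T_B·cos33° = 0 → T_B = 0.649408·T_A.
ΣF_y = 0: T_A·sin57° + T_B·sin33° = 810.
Substitute: T_A·(0.838671 + 0.649408·0.544639) = 810 → T_A = 679.323 ≈ 679.3 N.
Then T_B = 0.649408 × 679.323 = 441.2 N.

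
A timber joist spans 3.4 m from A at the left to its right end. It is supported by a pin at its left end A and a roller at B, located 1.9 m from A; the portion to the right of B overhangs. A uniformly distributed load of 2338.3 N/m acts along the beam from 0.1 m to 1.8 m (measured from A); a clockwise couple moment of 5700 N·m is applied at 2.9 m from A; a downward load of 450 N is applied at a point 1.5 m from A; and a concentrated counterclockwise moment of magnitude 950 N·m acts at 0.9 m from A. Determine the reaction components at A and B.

A_x = 0, A_y = -417.7 N, B_y = 4843 N

Resultant of the distributed load: 2338.3 × 1.7 = 3975.11 N at 0.95 m from A.
ΣM about A: B_y·1.9 − (2338.3·1.7)·0.95 − 5700 − 450·1.5 + 950 = 0 → B_y = 9201.3545/1.9 = 4842.82 ≈ 4843 N.
ΣF_y = 0: A_y + 4842.82 − 2338.3·1.7 − 450 = 0 → A_y = -417.7 N.
ΣF_x = 0: no horizontal applied forces, so A_x = 0.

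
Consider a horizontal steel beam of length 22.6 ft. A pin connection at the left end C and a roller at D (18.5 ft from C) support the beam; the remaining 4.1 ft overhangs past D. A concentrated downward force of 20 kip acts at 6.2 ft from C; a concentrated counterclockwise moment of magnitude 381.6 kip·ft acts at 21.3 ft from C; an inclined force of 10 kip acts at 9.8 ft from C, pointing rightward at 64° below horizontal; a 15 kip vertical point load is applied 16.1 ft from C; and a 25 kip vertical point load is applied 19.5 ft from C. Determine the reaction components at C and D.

C_x = -4.384 kip, C_y = 38.75 kip, D_y = 30.24 kip

Taking moments about C: D_y·18.5 − 20·6.2 + 381.6 − 10·sin64°·9.8 − 15·16.1 − 25·19.5 = 0 → D_y = 559.482/18.5 = 30.2423 ≈ 30.24 kip.
ΣF_y = 0: C_y + 30.2423 − 20 − 10·sin64° − 15 − 25 = 0 → C_y = 38.75 kip.
ΣF_x = 0: C_x + 10·cos64° = 0 → C_x = -4.384 kip.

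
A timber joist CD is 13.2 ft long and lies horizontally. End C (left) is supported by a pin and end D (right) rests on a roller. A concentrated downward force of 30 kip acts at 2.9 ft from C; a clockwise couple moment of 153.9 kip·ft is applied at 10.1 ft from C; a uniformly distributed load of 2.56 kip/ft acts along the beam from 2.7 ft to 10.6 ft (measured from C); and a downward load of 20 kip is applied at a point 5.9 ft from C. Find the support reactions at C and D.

Resultant of the distributed load: 2.56 × 7.9 = 20.224 kip at 6.65 ft from C.
ΣM about C: D_y·13.2 − 30·2.9 − 153.9 − (2.56·7.9)·6.65 − 20·5.9 = 0 → D_y = 493.3896/13.2 = 37.378 ≈ 37.38 kip.
ΣF_y = 0: C_y + 37.378 − 30 − 2.56·7.9 − 20 = 0 → C_y = 32.85 kip.
ΣF_x = 0: no horizontal applied forces, so C_x = 0.

C_x = 0, C_y = 32.85 kip, D_y = 37.38 kip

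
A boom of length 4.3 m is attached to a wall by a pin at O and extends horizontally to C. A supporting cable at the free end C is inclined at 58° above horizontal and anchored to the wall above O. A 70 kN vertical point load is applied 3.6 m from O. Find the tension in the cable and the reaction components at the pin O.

ΣM about O: T·sin58°·4.3 − 70·3.6 = 0 → T = 252/(4.3·0.848048) = 69.1053 ≈ 69.11 kN.
ΣF_x = 0: O_x − T·cos58° = 0 → O_x = 69.1053 × 0.529919 = 36.62 kN.
ΣF_y = 0: O_y + T·sin58° − 70 = 0 → O_y = 70 − 69.1053 × 0.848048 = 11.40 kN.

T = 69.11 kN, O_x = 36.62 kN, O_y = 11.40 kN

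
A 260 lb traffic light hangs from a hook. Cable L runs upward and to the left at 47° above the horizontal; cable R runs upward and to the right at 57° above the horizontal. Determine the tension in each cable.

ΣF_x = 0: −T_L·cos47° + T_R·cos57° = 0 → T_R = 1.2522·T_L.
ΣF_y = 0: T_L·sin47° + T_R·sin57° = 260.
Substitute: T_L·(0.731354 + 1.2522·0.838671) = 260 → T_L = 145.941 ≈ 145.9 lb.
Then T_R = 1.2522 × 145.941 = 182.7 lb.

T_L = 145.9 lb, T_R = 182.7 lb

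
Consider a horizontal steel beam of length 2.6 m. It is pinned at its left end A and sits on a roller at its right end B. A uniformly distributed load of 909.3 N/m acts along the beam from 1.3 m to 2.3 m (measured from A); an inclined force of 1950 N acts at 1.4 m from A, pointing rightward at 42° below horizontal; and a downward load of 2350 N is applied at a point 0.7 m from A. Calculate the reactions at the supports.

Resultant of the distributed load: 909.3 × 1 = 909.3 N at 1.8 m from A.
Moments about A: B_y·2.6 − (909.3·1)·1.8 − 1950·sin42°·1.4 − 2350·0.7 = 0 → B_y = 5108.47/2.6 = 1964.8 ≈ 1965 N.
ΣF_y = 0: A_y + 1964.8 − 909.3·1 − 1950·sin42° − 2350 = 0 → A_y = 2599 N.
ΣF_x = 0: A_x + 1950·cos42° = 0 → A_x = -1449 N.

A_x = -1449 N, A_y = 2599 N, B_y = 1965 N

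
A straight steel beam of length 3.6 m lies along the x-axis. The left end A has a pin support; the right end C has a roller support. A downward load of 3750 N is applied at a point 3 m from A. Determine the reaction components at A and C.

Moments about A: C_y·3.6 − 3750·3 = 0 → C_y = 11250/3.6 = 3125 N.
ΣF_y = 0: A_y + 3125 − 3750 = 0 → A_y = 625.0 N.
ΣF_x = 0: no horizontal applied forces, so A_x = 0.

A_x = 0, A_y = 625.0 N, C_y = 3125 N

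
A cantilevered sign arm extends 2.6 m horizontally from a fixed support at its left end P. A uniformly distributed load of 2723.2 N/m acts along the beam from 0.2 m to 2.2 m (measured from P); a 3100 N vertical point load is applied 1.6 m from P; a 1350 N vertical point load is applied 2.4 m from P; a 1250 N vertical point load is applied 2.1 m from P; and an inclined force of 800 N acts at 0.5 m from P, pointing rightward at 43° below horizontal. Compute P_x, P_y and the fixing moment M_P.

Resultant of the distributed load: 2723.2 × 2 = 5446.4 N at 1.2 m from P.
ΣF_x = 0: P_x + 800·cos43° = 0 → P_x = -585.1 N.
ΣF_y = 0: P_y − 2723.2·2 − 3100 − 1350 − 1250 − 800·sin43° = 0 → P_y = 11690 N.
ΣM about P: M_P − (2723.2·2)·1.2 − 3100·1.6 − 1350·2.4 − 1250·2.1 − 800·sin43°·0.5 = 0 → M_P = 17630 N·m.

P_x = -585.1 N, P_y = 11690 N, M_P = 17630 N·m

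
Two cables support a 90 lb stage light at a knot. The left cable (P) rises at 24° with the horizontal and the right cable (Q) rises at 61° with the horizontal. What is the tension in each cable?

ΣF_x = 0: −T_P·cos24° + T_Q·cos61° = 0 → T_Q = 1.88434·T_P.
ΣF_y = 0: T_P·sin24° + T_Q·sin61° = 90.
Substitute: T_P·(0.406737 + 1.88434·0.87462) = 90 → T_P = 43.7995 ≈ 43.80 lb.
Then T_Q = 1.88434 × 43.7995 = 82.53 lb.

T_P = 43.80 lb, T_Q = 82.53 lb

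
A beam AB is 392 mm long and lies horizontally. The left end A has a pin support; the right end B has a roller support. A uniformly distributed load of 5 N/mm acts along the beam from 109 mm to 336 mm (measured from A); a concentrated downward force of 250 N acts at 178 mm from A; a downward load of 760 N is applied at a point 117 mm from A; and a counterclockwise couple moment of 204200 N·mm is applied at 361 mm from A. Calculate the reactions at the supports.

A_x = 0, A_y = 1681 N, B_y = 463.7 N

Resultant of the distributed load: 5 × 227 = 1135 N at 222.5 mm from A.
ΣM about A: B_y·392 − (5·227)·222.5 − 250·178 − 760·117 + 204200 = 0 → B_y = 181757.5/392 = 463.667 ≈ 463.7 N.
ΣF_y = 0: A_y + 463.667 − 5·227 − 250 − 760 = 0 → A_y = 1681 N.
ΣF_x = 0: no horizontal applied forces, so A_x = 0.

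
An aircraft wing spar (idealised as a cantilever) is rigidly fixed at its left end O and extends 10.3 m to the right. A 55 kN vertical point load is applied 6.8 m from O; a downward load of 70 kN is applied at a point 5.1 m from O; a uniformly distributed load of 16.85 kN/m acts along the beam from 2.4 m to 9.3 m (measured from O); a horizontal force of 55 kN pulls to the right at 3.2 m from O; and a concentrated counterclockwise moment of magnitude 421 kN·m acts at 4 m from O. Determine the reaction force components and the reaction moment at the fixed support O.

Resultant of the distributed load: 16.85 × 6.9 = 116.265 kN at 5.85 m from O.
ΣF_x = 0: O_x + 55 = 0 → O_x = -55.00 kN.
ΣF_y = 0: O_y − 55 − 70 − 16.85·6.9 = 0 → O_y = 241.3 kN.
ΣM about O: M_O − 55·6.8 − 70·5.1 − (16.85·6.9)·5.85 + 421 = 0 → M_O = 990.2 kN·m.

O_x = -55.00 kN, O_y = 241.3 kN, M_O = 990.2 kN·m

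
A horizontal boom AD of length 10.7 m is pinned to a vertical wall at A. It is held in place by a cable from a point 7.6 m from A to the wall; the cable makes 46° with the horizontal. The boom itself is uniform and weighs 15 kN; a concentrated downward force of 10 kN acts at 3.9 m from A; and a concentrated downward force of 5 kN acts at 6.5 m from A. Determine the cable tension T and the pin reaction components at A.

ΣM about A: T·sin46°·7.6 − 15·5.35 − 10·3.9 − 5·6.5 = 0 → T = 151.75/(7.6·0.71934) = 27.7575 ≈ 27.76 kN.
ΣF_x = 0: A_x − T·cos46° = 0 → A_x = 27.7575 × 0.694658 = 19.28 kN.
ΣF_y = 0: A_y + T·sin46° − 15 − 10 − 5 = 0 → A_y = 30 − 27.7575 × 0.71934 = 10.03 kN.

T = 27.76 kN, A_x = 19.28 kN, A_y = 10.03 kN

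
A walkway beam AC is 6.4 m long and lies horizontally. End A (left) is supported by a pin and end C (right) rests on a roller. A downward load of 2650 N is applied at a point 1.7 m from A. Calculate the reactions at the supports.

Moments about A: C_y·6.4 − 2650·1.7 = 0 → C_y = 4505/6.4 = 703.906 ≈ 703.9 N.
ΣF_y = 0: A_y + 703.906 − 2650 = 0 → A_y = 1946 N.
ΣF_x = 0: no horizontal applied forces, so A_x = 0.

A_x = 0, A_y = 1946 N, C_y = 703.9 N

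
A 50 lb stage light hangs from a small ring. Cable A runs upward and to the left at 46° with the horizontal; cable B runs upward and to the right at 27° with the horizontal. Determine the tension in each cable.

T_A = 46.59 lb, T_B = 36.32 lb

ΣF_x = 0: −T_A·cos46° + T_B·cos27° = 0 → T_B = 0.779633·T_A.
ΣF_y = 0: T_A·sin46° + T_B·sin27° = 50.
Substitute: T_A·(0.71934 + 0.779633·0.45399) = 50 → T_A = 46.5859 ≈ 46.59 lb.
Then T_B = 0.779633 × 46.5859 = 36.32 lb.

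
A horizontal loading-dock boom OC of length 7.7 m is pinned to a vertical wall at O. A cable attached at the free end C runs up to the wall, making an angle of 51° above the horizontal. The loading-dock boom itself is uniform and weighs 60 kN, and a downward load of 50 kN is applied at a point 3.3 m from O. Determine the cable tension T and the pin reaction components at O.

ΣM about O: T·sin51°·7.7 − 60·3.85 − 50·3.3 = 0 → T = 396/(7.7·0.777146) = 66.1762 ≈ 66.18 kN.
ΣF_x = 0: O_x − T·cos51° = 0 → O_x = 66.1762 × 0.62932 = 41.65 kN.
ΣF_y = 0: O_y + T·sin51° − 60 − 50 = 0 → O_y = 110 − 66.1762 × 0.777146 = 58.57 kN.

T = 66.18 kN, O_x = 41.65 kN, O_y = 58.57 kN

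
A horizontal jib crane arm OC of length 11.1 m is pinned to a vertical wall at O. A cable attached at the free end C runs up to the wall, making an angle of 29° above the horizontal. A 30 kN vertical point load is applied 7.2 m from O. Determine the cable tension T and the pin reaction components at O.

T = 40.14 kN, O_x = 35.11 kN, O_y = 10.54 kN

ΣM about O: T·sin29°·11.1 − 30·7.2 = 0 → T = 216/(11.1·0.48481) = 40.1383 ≈ 40.14 kN.
ΣF_x = 0: O_x − T·cos29° = 0 → O_x = 40.1383 × 0.87462 = 35.11 kN.
ΣF_y = 0: O_y + T·sin29° − 30 = 0 → O_y = 30 − 40.1383 × 0.48481 = 10.54 kN.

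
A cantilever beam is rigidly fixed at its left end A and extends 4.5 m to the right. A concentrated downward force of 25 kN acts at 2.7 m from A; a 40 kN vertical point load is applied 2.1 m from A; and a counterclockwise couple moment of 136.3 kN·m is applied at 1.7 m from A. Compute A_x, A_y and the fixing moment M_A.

ΣF_x = 0: A_x = 0.
ΣF_y = 0: A_y − 25 − 40 = 0 → A_y = 65.00 kN.
ΣM about A: M_A − 25·2.7 − 40·2.1 + 136.3 = 0 → M_A = 15.20 kN·m.

A_x = 0, A_y = 65.00 kN, M_A = 15.20 kN·m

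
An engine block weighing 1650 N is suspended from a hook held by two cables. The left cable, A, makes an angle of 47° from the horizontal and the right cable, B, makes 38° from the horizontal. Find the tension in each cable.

ΣF_x = 0: −T_A·cos47° + T_B·cos38° = 0 → T_B = 0.865468·T_A.
ΣF_y = 0: T_A·sin47° + T_B·sin38° = 1650.
Substitute: T_A·(0.731354 + 0.865468·0.615661) = 1650 → T_A = 1305.18 ≈ 1305 N.
Then T_B = 0.865468 × 1305.18 = 1130 N.

T_A = 1305 N, T_B = 1130 N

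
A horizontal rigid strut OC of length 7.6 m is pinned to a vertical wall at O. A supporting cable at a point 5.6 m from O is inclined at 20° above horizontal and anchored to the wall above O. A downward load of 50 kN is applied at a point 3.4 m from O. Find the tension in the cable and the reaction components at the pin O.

ΣM about O: T·sin20°·5.6 − 50·3.4 = 0 → T = 170/(5.6·0.34202) = 88.7584 ≈ 88.76 kN.
ΣF_x = 0: O_x − T·cos20° = 0 → O_x = 88.7584 × 0.939693 = 83.41 kN.
ΣF_y = 0: O_y + T·sin20° − 50 = 0 → O_y = 50 − 88.7584 × 0.34202 = 19.64 kN.

T = 88.76 kN, O_x = 83.41 kN, O_y = 19.64 kN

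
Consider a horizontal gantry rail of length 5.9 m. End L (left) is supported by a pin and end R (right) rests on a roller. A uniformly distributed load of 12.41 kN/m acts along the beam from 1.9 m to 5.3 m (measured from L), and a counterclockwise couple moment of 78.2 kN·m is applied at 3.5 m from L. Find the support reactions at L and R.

L_x = 0, L_y = 29.70 kN, R_y = 12.49 kN

Resultant of the distributed load: 12.41 × 3.4 = 42.194 kN at 3.6 m from L.
ΣM about L: R_y·5.9 − (12.41·3.4)·3.6 + 78.2 = 0 → R_y = 73.6984/5.9 = 12.4913 ≈ 12.49 kN.
ΣF_y = 0: L_y + 12.4913 − 12.41·3.4 = 0 → L_y = 29.70 kN.
ΣF_x = 0: no horizontal applied forces, so L_x = 0.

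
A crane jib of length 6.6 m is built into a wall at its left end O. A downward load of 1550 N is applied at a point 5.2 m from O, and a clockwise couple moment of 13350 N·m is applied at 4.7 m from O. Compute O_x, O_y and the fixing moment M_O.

O_x = 0, O_y = 1550 N, M_O = 21410 N·m

ΣF_x = 0: O_x = 0.
ΣF_y = 0: O_y − 1550 = 0 → O_y = 1550 N.
ΣM about O: M_O − 1550·5.2 − 13350 = 0 → M_O = 21410 N·m.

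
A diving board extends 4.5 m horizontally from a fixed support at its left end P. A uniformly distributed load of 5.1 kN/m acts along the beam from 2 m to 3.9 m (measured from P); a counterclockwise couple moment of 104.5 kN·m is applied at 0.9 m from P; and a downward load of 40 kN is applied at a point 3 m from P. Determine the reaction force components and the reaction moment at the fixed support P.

Resultant of the distributed load: 5.1 × 1.9 = 9.69 kN at 2.95 m from P.
ΣF_x = 0: P_x = 0.
ΣF_y = 0: P_y − 5.1·1.9 − 40 = 0 → P_y = 49.69 kN.
ΣM about P: M_P − (5.1·1.9)·2.95 + 104.5 − 40·3 = 0 → M_P = 44.09 kN·m.

P_x = 0, P_y = 49.69 kN, M_P = 44.09 kN·m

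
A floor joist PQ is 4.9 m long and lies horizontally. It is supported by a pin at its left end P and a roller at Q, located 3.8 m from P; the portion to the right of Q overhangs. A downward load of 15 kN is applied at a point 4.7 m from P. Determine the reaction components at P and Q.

P_x = 0, P_y = -3.553 kN, Q_y = 18.55 kN

Moments about P: Q_y·3.8 − 15·4.7 = 0 → Q_y = 70.5/3.8 = 18.5526 ≈ 18.55 kN.
ΣF_y = 0: P_y + 18.5526 − 15 = 0 → P_y = -3.553 kN.
ΣF_x = 0: no horizontal applied forces, so P_x = 0.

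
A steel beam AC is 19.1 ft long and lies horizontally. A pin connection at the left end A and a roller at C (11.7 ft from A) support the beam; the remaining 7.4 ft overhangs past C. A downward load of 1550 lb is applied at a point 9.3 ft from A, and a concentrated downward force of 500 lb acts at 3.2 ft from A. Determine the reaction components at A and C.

A_x = 0, A_y = 681.2 lb, C_y = 1369 lb

Taking moments about A: C_y·11.7 − 1550·9.3 − 500·3.2 = 0 → C_y = 16015/11.7 = 1368.8 ≈ 1369 lb.
ΣF_y = 0: A_y + 1368.8 − 1550 − 500 = 0 → A_y = 681.2 lb.
ΣF_x = 0: no horizontal applied forces, so A_x = 0.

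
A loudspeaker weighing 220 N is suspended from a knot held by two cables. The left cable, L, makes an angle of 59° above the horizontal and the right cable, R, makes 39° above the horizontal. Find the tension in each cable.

T_L = 172.7 N, T_R = 114.4 N

ΣF_x = 0: −T_L·cos59° + T_R·cos39° = 0 → T_R = 0.66273·T_L.
ΣF_y = 0: T_L·sin59° + T_R·sin39° = 220.
Substitute: T_L·(0.857167 + 0.66273·0.62932) = 220 → T_L = 172.652 ≈ 172.7 N.
Then T_R = 0.66273 × 172.652 = 114.4 N.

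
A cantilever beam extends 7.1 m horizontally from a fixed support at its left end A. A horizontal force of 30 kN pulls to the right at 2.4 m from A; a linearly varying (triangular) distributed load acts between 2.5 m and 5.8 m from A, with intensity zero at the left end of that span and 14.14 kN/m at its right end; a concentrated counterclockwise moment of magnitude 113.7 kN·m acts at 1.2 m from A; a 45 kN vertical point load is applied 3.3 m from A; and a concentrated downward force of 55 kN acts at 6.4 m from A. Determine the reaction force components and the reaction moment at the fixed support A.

Resultant of the triangular load: ½ × 14.14 × 3.3 = 23.331 kN, acting at 4.7 m from A (one-third of the span from the peak).
ΣF_x = 0: A_x + 30 = 0 → A_x = -30.00 kN.
ΣF_y = 0: A_y − ½·14.14·3.3 − 45 − 55 = 0 → A_y = 123.3 kN.
ΣM about A: M_A − (½·14.14·3.3)·4.7 + 113.7 − 45·3.3 − 55·6.4 = 0 → M_A = 496.5 kN·m.

A_x = -30.00 kN, A_y = 123.3 kN, M_A = 496.5 kN·m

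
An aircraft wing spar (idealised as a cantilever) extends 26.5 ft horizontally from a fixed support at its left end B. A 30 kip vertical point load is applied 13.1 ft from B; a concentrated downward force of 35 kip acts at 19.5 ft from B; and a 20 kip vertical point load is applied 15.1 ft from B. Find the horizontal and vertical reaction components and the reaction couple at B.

ΣF_x = 0: B_x = 0.
ΣF_y = 0: B_y − 30 − 35 − 20 = 0 → B_y = 85.00 kip.
ΣM about B: M_B − 30·13.1 − 35·19.5 − 20·15.1 = 0 → M_B = 1378 kip·ft.

B_x = 0, B_y = 85.00 kip, M_B = 1378 kip·ft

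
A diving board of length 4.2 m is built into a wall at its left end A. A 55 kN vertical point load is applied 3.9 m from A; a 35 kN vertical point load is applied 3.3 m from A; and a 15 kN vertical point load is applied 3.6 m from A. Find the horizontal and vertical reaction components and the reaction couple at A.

A_x = 0, A_y = 105.0 kN, M_A = 384.0 kN·m

ΣF_x = 0: A_x = 0.
ΣF_y = 0: A_y − 55 − 35 − 15 = 0 → A_y = 105.0 kN.
ΣM about A: M_A − 55·3.9 − 35·3.3 − 15·3.6 = 0 → M_A = 384.0 kN·m.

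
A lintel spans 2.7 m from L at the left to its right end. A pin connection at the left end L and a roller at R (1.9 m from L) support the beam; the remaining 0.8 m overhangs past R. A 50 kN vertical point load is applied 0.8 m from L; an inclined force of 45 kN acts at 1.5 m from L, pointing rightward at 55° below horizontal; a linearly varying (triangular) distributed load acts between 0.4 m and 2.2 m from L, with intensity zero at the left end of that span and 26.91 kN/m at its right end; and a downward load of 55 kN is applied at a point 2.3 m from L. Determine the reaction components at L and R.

Resultant of the triangular load: ½ × 26.91 × 1.8 = 24.219 kN, acting at 1.6 m from L (one-third of the span from the peak).
Moments about L: R_y·1.9 − 50·0.8 − 45·sin55°·1.5 − (½·26.91·1.8)·1.6 − 55·2.3 = 0 → R_y = 260.543/1.9 = 137.128 ≈ 137.1 kN.
ΣF_y = 0: L_y + 137.128 − 50 − 45·sin55° − ½·26.91·1.8 − 55 = 0 → L_y = 28.95 kN.
ΣF_x = 0: L_x + 45·cos55° = 0 → L_x = -25.81 kN.

L_x = -25.81 kN, L_y = 28.95 kN, R_y = 137.1 kN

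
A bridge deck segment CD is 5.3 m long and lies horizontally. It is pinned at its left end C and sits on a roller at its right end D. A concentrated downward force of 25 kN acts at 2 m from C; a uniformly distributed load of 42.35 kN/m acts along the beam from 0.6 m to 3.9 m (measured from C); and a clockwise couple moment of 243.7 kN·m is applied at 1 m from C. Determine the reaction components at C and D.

Resultant of the distributed load: 42.35 × 3.3 = 139.755 kN at 2.25 m from C.
ΣM about C: D_y·5.3 − 25·2 − (42.35·3.3)·2.25 − 243.7 = 0 → D_y = 608.14875/5.3 = 114.745 ≈ 114.7 kN.
ΣF_y = 0: C_y + 114.745 − 25 − 42.35·3.3 = 0 → C_y = 50.01 kN.
ΣF_x = 0: no horizontal applied forces, so C_x = 0.

C_x = 0, C_y = 50.01 kN, D_y = 114.7 kN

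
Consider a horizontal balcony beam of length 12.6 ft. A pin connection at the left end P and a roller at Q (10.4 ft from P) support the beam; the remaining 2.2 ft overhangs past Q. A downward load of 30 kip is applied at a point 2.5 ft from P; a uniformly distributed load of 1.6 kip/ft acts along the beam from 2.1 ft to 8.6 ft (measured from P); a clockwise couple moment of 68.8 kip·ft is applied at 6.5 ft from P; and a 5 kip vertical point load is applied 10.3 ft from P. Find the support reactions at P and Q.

P_x = 0, P_y = 21.27 kip, Q_y = 24.13 kip

Resultant of the distributed load: 1.6 × 6.5 = 10.4 kip at 5.35 ft from P.
Taking moments about P: Q_y·10.4 − 30·2.5 − (1.6·6.5)·5.35 − 68.8 − 5·10.3 = 0 → Q_y = 250.94/10.4 = 24.1288 ≈ 24.13 kip.
ΣF_y = 0: P_y + 24.1288 − 30 − 1.6·6.5 − 5 = 0 → P_y = 21.27 kip.
ΣF_x = 0: no horizontal applied forces, so P_x = 0.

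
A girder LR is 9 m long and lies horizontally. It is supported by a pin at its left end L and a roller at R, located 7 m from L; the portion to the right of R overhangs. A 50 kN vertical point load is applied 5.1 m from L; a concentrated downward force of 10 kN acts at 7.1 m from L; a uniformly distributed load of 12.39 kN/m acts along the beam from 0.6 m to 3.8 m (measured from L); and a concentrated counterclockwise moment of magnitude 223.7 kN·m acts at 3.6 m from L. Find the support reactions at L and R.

L_x = 0, L_y = 72.57 kN, R_y = 27.08 kN

Resultant of the distributed load: 12.39 × 3.2 = 39.648 kN at 2.2 m from L.
Moments about L: R_y·7 − 50·5.1 − 10·7.1 − (12.39·3.2)·2.2 + 223.7 = 0 → R_y = 189.5256/7 = 27.0751 ≈ 27.08 kN.
ΣF_y = 0: L_y + 27.0751 − 50 − 10 − 12.39·3.2 = 0 → L_y = 72.57 kN.
ΣF_x = 0: no horizontal applied forces, so L_x = 0.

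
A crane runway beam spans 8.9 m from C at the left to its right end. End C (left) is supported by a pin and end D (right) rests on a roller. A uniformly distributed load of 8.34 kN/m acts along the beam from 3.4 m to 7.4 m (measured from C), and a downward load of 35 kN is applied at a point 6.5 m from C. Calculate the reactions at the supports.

Resultant of the distributed load: 8.34 × 4 = 33.36 kN at 5.4 m from C.
Taking moments about C: D_y·8.9 − (8.34·4)·5.4 − 35·6.5 = 0 → D_y = 407.644/8.9 = 45.8027 ≈ 45.80 kN.
ΣF_y = 0: C_y + 45.8027 − 8.34·4 − 35 = 0 → C_y = 22.56 kN.
ΣF_x = 0: no horizontal applied forces, so C_x = 0.

C_x = 0, C_y = 22.56 kN, D_y = 45.80 kN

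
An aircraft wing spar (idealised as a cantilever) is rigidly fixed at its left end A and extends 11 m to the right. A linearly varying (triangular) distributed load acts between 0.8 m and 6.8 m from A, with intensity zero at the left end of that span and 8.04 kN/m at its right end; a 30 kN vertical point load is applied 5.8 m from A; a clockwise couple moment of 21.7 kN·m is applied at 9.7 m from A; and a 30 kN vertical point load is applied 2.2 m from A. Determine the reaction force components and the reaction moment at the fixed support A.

Resultant of the triangular load: ½ × 8.04 × 6 = 24.12 kN, acting at 4.8 m from A (one-third of the span from the peak).
ΣF_x = 0: A_x = 0.
ΣF_y = 0: A_y − ½·8.04·6 − 30 − 30 = 0 → A_y = 84.12 kN.
ΣM about A: M_A − (½·8.04·6)·4.8 − 30·5.8 − 21.7 − 30·2.2 = 0 → M_A = 377.5 kN·m.

A_x = 0, A_y = 84.12 kN, M_A = 377.5 kN·m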